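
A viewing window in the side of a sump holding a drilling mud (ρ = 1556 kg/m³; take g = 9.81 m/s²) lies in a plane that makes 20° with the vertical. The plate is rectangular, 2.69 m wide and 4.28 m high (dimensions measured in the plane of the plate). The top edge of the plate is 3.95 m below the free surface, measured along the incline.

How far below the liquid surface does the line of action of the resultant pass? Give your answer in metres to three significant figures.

γ = ρg = 1556 × 9.81 / 1000 = 15.26436 kN/m³.
The plate makes 20° with the vertical, i.e. θ = 90° − 20° = 70° to the horizontal. Measuring y along the incline from the free-surface line, vertical depth h = y·sinθ with sinθ = 0.939693.
The centroid lies 4.28/2 = 2.14 m below the top edge, so y_c = 3.95 + 2.14 = 6.09 m and h_c = 6.09 × 0.939693 = 5.72273 m.
A = 2.69 × 4.28 = 11.5132 m².
Resultant F = γ·h_c·A = 15.26436 × 5.72273 × 11.5132 = 1005.72 kN.
I_c = b·h³/12 = 2.69 × 4.28³/12 = 17.5753 m⁴.
Centre of pressure: y_p = y_c + I_c/(y_c·A) = 6.09 + 17.5753/(6.09 × 11.5132) = 6.09 + 0.250663 = 6.34066 m along the plane.
Vertically, h_p = y_p·sinθ = 6.34066 × 0.939693 = 5.95827 m.

h_p = 5.96 m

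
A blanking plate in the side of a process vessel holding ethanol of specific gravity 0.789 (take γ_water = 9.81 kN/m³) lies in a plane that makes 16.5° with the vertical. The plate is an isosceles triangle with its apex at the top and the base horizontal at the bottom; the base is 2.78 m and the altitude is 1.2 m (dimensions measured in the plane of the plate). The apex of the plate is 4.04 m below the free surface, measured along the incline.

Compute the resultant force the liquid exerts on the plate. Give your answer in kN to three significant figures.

F ≈ 59.9 kN

γ = 0.789 × 9.81 = 7.74009 kN/m³.
The plate makes 16.5° with the vertical, i.e. θ = 90° − 16.5° = 73.5° to the horizontal. Measuring y along the incline from the free-surface line, vertical depth h = y·sinθ with sinθ = 0.958820.
With the apex up, the centroid sits 2h/3 = 2 × 1.2/3 = 0.8 m below the apex, so y_c = 4.04 + 0.8 = 4.84 m and h_c = 4.84 × 0.958820 = 4.64069 m.
A = ½ × 2.78 × 1.2 = 1.668 m².
Resultant F = γ·h_c·A = 7.74009 × 4.64069 × 1.668 = 59.9135 kN.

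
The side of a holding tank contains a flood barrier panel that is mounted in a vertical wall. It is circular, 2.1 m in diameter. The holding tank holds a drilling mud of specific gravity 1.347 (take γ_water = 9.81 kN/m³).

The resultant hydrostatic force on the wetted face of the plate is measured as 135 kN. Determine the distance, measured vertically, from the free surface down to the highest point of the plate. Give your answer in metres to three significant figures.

d_top ≈ 1.90 m

γ = 1.347 × 9.81 = 13.21407 kN/m³.
A = π(1.05)² = 3.46361 m².
From F = γ·h_c·A, the centroid depth is h_c = 135/(13.21407 × 3.46361) = 2.94963 m.
The centroid is at the centre, 1.05 m below the top of the plate, so the highest point sits at h_top = 2.94963 − 1.05 = 1.89963 m below the surface.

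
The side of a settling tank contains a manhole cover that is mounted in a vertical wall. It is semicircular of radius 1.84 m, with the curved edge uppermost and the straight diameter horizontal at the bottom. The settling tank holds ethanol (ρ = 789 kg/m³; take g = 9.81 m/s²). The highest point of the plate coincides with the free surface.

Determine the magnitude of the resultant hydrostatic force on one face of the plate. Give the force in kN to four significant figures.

F ≈ 43.59 kN

γ = ρg = 789 × 9.81 / 1000 = 7.74009 kN/m³.
The centroid lies 4r/(3π) = 0.78092 m above the diameter, so r − 4r/(3π) = 1.84 − 0.78092 = 1.05908 m below the topmost point, so the centroid depth is h_c = 1.05908 m.
A = πr²/2 = π × 1.84²/2 = 5.31809 m².
Resultant F = γ·h_c·A = 7.74009 × 1.05908 × 5.31809 = 43.5944 kN.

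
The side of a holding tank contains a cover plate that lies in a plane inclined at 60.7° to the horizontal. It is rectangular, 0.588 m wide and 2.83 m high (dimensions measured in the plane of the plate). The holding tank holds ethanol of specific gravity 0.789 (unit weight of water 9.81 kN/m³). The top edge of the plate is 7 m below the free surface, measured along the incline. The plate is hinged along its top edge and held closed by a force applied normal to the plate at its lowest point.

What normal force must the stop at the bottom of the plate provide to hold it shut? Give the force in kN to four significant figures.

P ≈ 49.91 kN

γ = 0.789 × 9.81 = 7.74009 kN/m³.
Let θ = 60.7° be the plate's angle to the horizontal; measure y along the incline from where the plane meets the free surface. Vertical depth h = y·sinθ with sinθ = 0.872069.
The centroid lies 2.83/2 = 1.415 m below the top edge, so y_c = 7 + 1.415 = 8.415 m and h_c = 8.415 × 0.872069 = 7.33846 m.
A = 0.588 × 2.83 = 1.66404 m².
Resultant F = γ·h_c·A = 7.74009 × 7.33846 × 1.66404 = 94.518 kN.
I_c = b·h³/12 = 0.588 × 2.83³/12 = 1.11059 m⁴.
Centre of pressure: y_p = y_c + I_c/(y_c·A) = 8.415 + 1.11059/(8.415 × 1.66404) = 8.415 + 0.0793114 = 8.49431 m along the plane.
The resultant acts 1.415 + 0.0793114 = 1.49431 m (along the plate) below the hinge at the top edge, so the moment about the hinge is M = F × 1.49431 = 94.518 × 1.49431 = 141.239 kN·m.
A normal force at the bottom, 2.83 m from the hinge, must supply this moment: P = 141.239/2.83 = 49.9078 kN.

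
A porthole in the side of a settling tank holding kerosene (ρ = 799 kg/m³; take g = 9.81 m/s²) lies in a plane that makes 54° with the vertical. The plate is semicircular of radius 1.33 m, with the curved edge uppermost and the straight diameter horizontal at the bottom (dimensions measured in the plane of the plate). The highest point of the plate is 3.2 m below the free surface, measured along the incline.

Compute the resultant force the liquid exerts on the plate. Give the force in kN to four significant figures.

F ≈ 50.76 kN

γ = ρg = 799 × 9.81 / 1000 = 7.83819 kN/m³.
The plate makes 54° with the vertical, i.e. θ = 90° − 54° = 36° to the horizontal. Measuring y along the incline from the free-surface line, vertical depth h = y·sinθ with sinθ = 0.587785.
The centroid lies 4r/(3π) = 0.56447 m above the diameter, so r − 4r/(3π) = 1.33 − 0.56447 = 0.76553 m below the topmost point, so y_c = 3.2 + 0.76553 = 3.96553 m and h_c = 3.96553 × 0.587785 = 2.33088 m.
A = πr²/2 = π × 1.33²/2 = 2.77858 m².
Resultant F = γ·h_c·A = 7.83819 × 2.33088 × 2.77858 = 50.7643 kN.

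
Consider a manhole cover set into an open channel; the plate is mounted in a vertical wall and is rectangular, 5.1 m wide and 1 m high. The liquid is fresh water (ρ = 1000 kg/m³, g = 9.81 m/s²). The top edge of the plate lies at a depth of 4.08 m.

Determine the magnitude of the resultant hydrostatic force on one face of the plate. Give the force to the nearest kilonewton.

F ≈ 229 kN

γ = ρg = 1000 × 9.81 = 9810 N/m³ = 9.81 kN/m³.
The centroid lies 1/2 = 0.5 m below the top edge, so the centroid depth is h_c = 4.08 + 0.5 = 4.58 m.
A = 5.1 × 1 = 5.1 m².
Resultant F = γ·h_c·A = 9.81 × 4.58 × 5.1 = 229.142 kN.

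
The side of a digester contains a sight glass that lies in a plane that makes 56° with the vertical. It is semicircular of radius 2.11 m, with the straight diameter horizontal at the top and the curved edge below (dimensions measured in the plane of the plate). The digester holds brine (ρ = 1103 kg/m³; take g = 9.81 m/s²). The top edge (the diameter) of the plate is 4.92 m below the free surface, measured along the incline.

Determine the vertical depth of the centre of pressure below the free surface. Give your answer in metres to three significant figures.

h_p = 3.28 m

γ = ρg = 1103 × 9.81 / 1000 = 10.82043 kN/m³.
The plate makes 56° with the vertical, i.e. θ = 90° − 56° = 34° to the horizontal. Measuring y along the incline from the free-surface line, vertical depth h = y·sinθ with sinθ = 0.559193.
The centroid of a semicircle lies 4r/(3π) = 0.895512 m from the diameter, here below the top edge, so y_c = 4.92 + 0.895512 = 5.81551 m and h_c = 5.81551 × 0.559193 = 3.25199 m.
A = πr²/2 = π × 2.11²/2 = 6.99334 m².
Resultant F = γ·h_c·A = 10.82043 × 3.25199 × 6.99334 = 246.081 kN.
I_c = (π/8 − 8/(9π))·r⁴ = 0.109757 × 2.11⁴ = 2.17551 m⁴.
Centre of pressure: y_p = y_c + I_c/(y_c·A) = 5.81551 + 2.17551/(5.81551 × 6.99334) = 5.81551 + 0.053492 = 5.869 m along the plane.
Vertically, h_p = y_p·sinθ = 5.869 × 0.559193 = 3.2819 m.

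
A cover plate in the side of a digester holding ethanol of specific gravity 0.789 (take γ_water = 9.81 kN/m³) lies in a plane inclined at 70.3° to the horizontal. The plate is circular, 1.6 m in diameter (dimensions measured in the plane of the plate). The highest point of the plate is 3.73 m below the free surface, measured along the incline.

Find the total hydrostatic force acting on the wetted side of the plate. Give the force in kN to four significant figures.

F ≈ 66.37 kN

γ = 0.789 × 9.81 = 7.74009 kN/m³.
Let θ = 70.3° be the plate's angle to the horizontal; measure y along the incline from where the plane meets the free surface. Vertical depth h = y·sinθ with sinθ = 0.941471.
The centroid is at the centre, 0.8 m below the top of the plate, so y_c = 3.73 + 0.8 = 4.53 m and h_c = 4.53 × 0.941471 = 4.26486 m.
A = π(0.8)² = 2.01062 m².
Resultant F = γ·h_c·A = 7.74009 × 4.26486 × 2.01062 = 66.3714 kN.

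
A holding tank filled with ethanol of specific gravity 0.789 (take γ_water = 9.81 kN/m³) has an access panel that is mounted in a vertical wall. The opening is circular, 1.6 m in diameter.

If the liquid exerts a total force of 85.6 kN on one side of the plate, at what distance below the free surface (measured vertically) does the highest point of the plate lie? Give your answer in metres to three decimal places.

γ = 0.789 × 9.81 = 7.74009 kN/m³.
A = π(0.8)² = 2.01062 m².
From F = γ·h_c·A, the centroid depth is h_c = 85.6/(7.74009 × 2.01062) = 5.50044 m.
The centroid is at the centre, 0.8 m below the top of the plate, so the highest point sits at h_top = 5.50044 − 0.8 = 4.70044 m below the surface.

d_top ≈ 4.700 m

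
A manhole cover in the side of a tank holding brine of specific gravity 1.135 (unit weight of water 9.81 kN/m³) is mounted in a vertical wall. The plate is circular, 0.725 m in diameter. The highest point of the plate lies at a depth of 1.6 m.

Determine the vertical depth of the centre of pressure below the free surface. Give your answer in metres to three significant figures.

γ = 1.135 × 9.81 = 11.13435 kN/m³.
The centroid is at the centre, 0.3625 m below the top of the plate, so the centroid depth is h_c = 1.6 + 0.3625 = 1.9625 m.
A = π(0.3625)² = 0.412825 m².
Resultant F = γ·h_c·A = 11.13435 × 1.9625 × 0.412825 = 9.02071 kN.
I_c = πr⁴/4 = π × 0.3625⁴/4 = 0.0135619 m⁴.
Centre of pressure: y_p = y_c + I_c/(y_c·A) = 1.9625 + 0.0135619/(1.9625 × 0.412825) = 1.9625 + 0.0167396 = 1.97924 m along the plane.

h_p = 1.98 m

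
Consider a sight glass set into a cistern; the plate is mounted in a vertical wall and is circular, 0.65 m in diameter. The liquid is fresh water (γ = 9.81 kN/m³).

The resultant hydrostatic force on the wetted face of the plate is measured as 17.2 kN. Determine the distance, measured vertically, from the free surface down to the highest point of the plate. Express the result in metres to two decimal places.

d_top ≈ 4.96 m

γ = 9.81 kN/m³.
A = π(0.325)² = 0.331831 m².
From F = γ·h_c·A, the centroid depth is h_c = 17.2/(9.81 × 0.331831) = 5.28375 m.
The centroid is at the centre, 0.325 m below the top of the plate, so the highest point sits at h_top = 5.28375 − 0.325 = 4.95875 m below the surface.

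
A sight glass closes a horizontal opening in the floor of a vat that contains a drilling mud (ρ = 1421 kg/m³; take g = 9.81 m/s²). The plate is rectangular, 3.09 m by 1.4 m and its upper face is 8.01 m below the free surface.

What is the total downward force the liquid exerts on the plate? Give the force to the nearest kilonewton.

F ≈ 483 kN

γ = ρg = 1421 × 9.81 / 1000 = 13.94001 kN/m³.
The plate is horizontal, so pressure is uniform at p = γ·h = 13.94001 × 8.01 = 111.659 kN/m².
A = 3.09 × 1.4 = 4.326 m².
F = p·A = 111.659 × 4.326 = 483.037 kN.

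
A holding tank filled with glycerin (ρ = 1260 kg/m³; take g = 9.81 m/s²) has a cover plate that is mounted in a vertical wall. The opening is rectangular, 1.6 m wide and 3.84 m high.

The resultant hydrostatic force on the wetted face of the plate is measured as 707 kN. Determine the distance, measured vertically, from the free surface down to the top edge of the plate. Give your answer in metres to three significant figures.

d_top ≈ 7.39 m

γ = ρg = 1260 × 9.81 / 1000 = 12.3606 kN/m³.
A = 1.6 × 3.84 = 6.144 m².
From F = γ·h_c·A, the centroid depth is h_c = 707/(12.3606 × 6.144) = 9.30955 m.
The centroid lies 3.84/2 = 1.92 m below the top edge, so the top edge sits at h_top = 9.30955 − 1.92 = 7.38955 m below the surface.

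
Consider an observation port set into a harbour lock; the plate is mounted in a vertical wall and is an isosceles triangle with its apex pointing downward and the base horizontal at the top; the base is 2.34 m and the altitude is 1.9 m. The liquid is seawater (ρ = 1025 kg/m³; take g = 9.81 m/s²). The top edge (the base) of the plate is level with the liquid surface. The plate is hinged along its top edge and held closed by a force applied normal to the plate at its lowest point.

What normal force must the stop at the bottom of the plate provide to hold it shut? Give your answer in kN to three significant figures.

γ = ρg = 1025 × 9.81 / 1000 = 10.05525 kN/m³.
With the apex down, the centroid sits h/3 = 1.9/3 = 0.633333 m below the base (the top edge), so the centroid depth is h_c = 0.633333 m.
A = ½ × 2.34 × 1.9 = 2.223 m².
Resultant F = γ·h_c·A = 10.05525 × 0.633333 × 2.223 = 14.1568 kN.
I_c = b·h³/36 = 2.34 × 1.9³/36 = 0.445835 m⁴.
Centre of pressure: y_p = y_c + I_c/(y_c·A) = 0.633333 + 0.445835/(0.633333 × 2.223) = 0.633333 + 0.316667 = 0.95 m along the plane.
The resultant acts 0.633333 + 0.316667 = 0.95 m (along the plate) below the hinge at the top edge, so the moment about the hinge is M = F × 0.95 = 14.1568 × 0.95 = 13.449 kN·m.
A normal force at the bottom, 1.9 m from the hinge, must supply this moment: P = 13.449/1.9 = 7.07842 kN.

P ≈ 7.08 kN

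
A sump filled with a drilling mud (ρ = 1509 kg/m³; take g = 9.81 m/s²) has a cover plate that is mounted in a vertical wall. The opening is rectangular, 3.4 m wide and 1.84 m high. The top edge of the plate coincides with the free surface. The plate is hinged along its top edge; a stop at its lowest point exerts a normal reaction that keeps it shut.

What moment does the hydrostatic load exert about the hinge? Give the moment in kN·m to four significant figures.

γ = ρg = 1509 × 9.81 / 1000 = 14.80329 kN/m³.
The centroid lies 1.84/2 = 0.92 m below the top edge, so the centroid depth is h_c = 0.92 m.
A = 3.4 × 1.84 = 6.256 m².
Resultant F = γ·h_c·A = 14.80329 × 0.92 × 6.256 = 85.2006 kN.
I_c = b·h³/12 = 3.4 × 1.84³/12 = 1.76503 m⁴.
Centre of pressure: y_p = y_c + I_c/(y_c·A) = 0.92 + 1.76503/(0.92 × 6.256) = 0.92 + 0.306667 = 1.22667 m along the plane.
The resultant acts 0.92 + 0.306667 = 1.22667 m (along the plate) below the hinge at the top edge, so the moment about the hinge is M = F × 1.22667 = 85.2006 × 1.22667 = 104.513 kN·m.

M ≈ 104.5 kN·m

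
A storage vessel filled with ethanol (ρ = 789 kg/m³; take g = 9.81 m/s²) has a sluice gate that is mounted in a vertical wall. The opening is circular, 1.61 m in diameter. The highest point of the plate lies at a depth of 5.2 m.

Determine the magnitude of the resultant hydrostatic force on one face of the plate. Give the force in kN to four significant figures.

F ≈ 94.62 kN

γ = ρg = 789 × 9.81 / 1000 = 7.74009 kN/m³.
The centroid is at the centre, 0.805 m below the top of the plate, so the centroid depth is h_c = 5.2 + 0.805 = 6.005 m.
A = π(0.805)² = 2.03583 m².
Resultant F = γ·h_c·A = 7.74009 × 6.005 × 2.03583 = 94.6238 kN.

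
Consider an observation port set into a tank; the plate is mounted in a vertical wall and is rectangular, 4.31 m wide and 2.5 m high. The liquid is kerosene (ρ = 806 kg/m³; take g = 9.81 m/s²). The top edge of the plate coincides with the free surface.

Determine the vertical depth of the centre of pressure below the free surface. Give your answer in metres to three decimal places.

h_p = 1.667 m

γ = ρg = 806 × 9.81 / 1000 = 7.90686 kN/m³.
The centroid lies 2.5/2 = 1.25 m below the top edge, so the centroid depth is h_c = 1.25 m.
A = 4.31 × 2.5 = 10.775 m².
Resultant F = γ·h_c·A = 7.90686 × 1.25 × 10.775 = 106.496 kN.
I_c = b·h³/12 = 4.31 × 2.5³/12 = 5.61198 m⁴.
Centre of pressure: y_p = y_c + I_c/(y_c·A) = 1.25 + 5.61198/(1.25 × 10.775) = 1.25 + 0.416667 = 1.66667 m along the plane.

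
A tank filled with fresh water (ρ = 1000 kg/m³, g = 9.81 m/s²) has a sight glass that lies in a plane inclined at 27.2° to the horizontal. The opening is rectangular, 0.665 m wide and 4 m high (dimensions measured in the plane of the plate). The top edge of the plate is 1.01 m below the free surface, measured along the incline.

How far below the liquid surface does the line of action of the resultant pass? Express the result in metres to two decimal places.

γ = ρg = 1000 × 9.81 = 9810 N/m³ = 9.81 kN/m³.
Let θ = 27.2° be the plate's angle to the horizontal; measure y along the incline from where the plane meets the free surface. Vertical depth h = y·sinθ with sinθ = 0.457098.
The centroid lies 4/2 = 2 m below the top edge, so y_c = 1.01 + 2 = 3.01 m and h_c = 3.01 × 0.457098 = 1.37586 m.
A = 0.665 × 4 = 2.66 m².
Resultant F = γ·h_c·A = 9.81 × 1.37586 × 2.66 = 35.9025 kN.
I_c = b·h³/12 = 0.665 × 4³/12 = 3.54667 m⁴.
Centre of pressure: y_p = y_c + I_c/(y_c·A) = 3.01 + 3.54667/(3.01 × 2.66) = 3.01 + 0.442968 = 3.45297 m along the plane.
Vertically, h_p = y_p·sinθ = 3.45297 × 0.457098 = 1.57835 m.

h_p = 1.58 m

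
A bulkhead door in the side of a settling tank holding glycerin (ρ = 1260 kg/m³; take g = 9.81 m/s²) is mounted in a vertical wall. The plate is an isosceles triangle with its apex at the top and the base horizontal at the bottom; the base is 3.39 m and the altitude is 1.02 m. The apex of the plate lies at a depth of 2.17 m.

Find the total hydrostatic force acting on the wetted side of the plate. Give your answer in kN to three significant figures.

γ = ρg = 1260 × 9.81 / 1000 = 12.3606 kN/m³.
With the apex up, the centroid sits 2h/3 = 2 × 1.02/3 = 0.68 m below the apex, so the centroid depth is h_c = 2.17 + 0.68 = 2.85 m.
A = ½ × 3.39 × 1.02 = 1.7289 m².
Resultant F = γ·h_c·A = 12.3606 × 2.85 × 1.7289 = 60.9052 kN.

F ≈ 60.9 kN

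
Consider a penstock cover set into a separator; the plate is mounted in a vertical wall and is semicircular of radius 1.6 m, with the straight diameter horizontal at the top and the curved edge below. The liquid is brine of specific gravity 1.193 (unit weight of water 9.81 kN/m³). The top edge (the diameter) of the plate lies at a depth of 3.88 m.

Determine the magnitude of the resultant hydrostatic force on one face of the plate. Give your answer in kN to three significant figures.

F ≈ 215 kN

γ = 1.193 × 9.81 = 11.70333 kN/m³.
The centroid of a semicircle lies 4r/(3π) = 0.679061 m from the diameter, here below the top edge, so the centroid depth is h_c = 3.88 + 0.679061 = 4.55906 m.
A = πr²/2 = π × 1.6²/2 = 4.02124 m².
Resultant F = γ·h_c·A = 11.70333 × 4.55906 × 4.02124 = 214.558 kN.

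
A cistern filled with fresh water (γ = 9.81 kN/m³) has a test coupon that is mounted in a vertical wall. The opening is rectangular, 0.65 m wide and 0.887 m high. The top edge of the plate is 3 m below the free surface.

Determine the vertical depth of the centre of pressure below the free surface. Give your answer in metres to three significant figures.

h_p = 3.46 m

γ = 9.81 kN/m³.
The centroid lies 0.887/2 = 0.4435 m below the top edge, so the centroid depth is h_c = 3 + 0.4435 = 3.4435 m.
A = 0.65 × 0.887 = 0.57655 m².
Resultant F = γ·h_c·A = 9.81 × 3.4435 × 0.57655 = 19.4763 kN.
I_c = b·h³/12 = 0.65 × 0.887³/12 = 0.037801 m⁴.
Centre of pressure: y_p = y_c + I_c/(y_c·A) = 3.4435 + 0.037801/(3.4435 × 0.57655) = 3.4435 + 0.01904 = 3.46254 m along the plane.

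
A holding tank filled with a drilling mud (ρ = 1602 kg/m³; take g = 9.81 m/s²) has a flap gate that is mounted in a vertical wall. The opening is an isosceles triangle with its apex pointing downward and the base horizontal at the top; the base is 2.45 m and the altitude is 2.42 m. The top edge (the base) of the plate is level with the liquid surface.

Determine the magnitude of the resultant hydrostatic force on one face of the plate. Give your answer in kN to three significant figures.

γ = ρg = 1602 × 9.81 / 1000 = 15.71562 kN/m³.
With the apex down, the centroid sits h/3 = 2.42/3 = 0.806667 m below the base (the top edge), so the centroid depth is h_c = 0.806667 m.
A = ½ × 2.45 × 2.42 = 2.9645 m².
Resultant F = γ·h_c·A = 15.71562 × 0.806667 × 2.9645 = 37.5818 kN.

F ≈ 37.6 kN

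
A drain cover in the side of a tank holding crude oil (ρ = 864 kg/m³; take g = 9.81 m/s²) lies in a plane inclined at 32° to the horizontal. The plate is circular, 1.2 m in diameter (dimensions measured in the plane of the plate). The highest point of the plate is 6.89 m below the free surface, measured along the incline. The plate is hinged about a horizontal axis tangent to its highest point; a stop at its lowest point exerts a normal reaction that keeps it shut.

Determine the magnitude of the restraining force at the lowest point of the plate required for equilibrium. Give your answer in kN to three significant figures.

γ = ρg = 864 × 9.81 / 1000 = 8.47584 kN/m³.
Let θ = 32° be the plate's angle to the horizontal; measure y along the incline from where the plane meets the free surface. Vertical depth h = y·sinθ with sinθ = 0.529919.
The centroid is at the centre, 0.6 m below the top of the plate, so y_c = 6.89 + 0.6 = 7.49 m and h_c = 7.49 × 0.529919 = 3.96909 m.
A = π(0.6)² = 1.13097 m².
Resultant F = γ·h_c·A = 8.47584 × 3.96909 × 1.13097 = 38.0474 kN.
I_c = πr⁴/4 = π × 0.6⁴/4 = 0.101788 m⁴.
Centre of pressure: y_p = y_c + I_c/(y_c·A) = 7.49 + 0.101788/(7.49 × 1.13097) = 7.49 + 0.0120161 = 7.50202 m along the plane.
The resultant acts 0.6 + 0.0120161 = 0.612016 m (along the plate) below the hinge at the top edge, so the moment about the hinge is M = F × 0.612016 = 38.0474 × 0.612016 = 23.2856 kN·m.
A normal force at the bottom, 1.2 m from the hinge, must supply this moment: P = 23.2856/1.2 = 19.4047 kN.

P ≈ 19.4 kN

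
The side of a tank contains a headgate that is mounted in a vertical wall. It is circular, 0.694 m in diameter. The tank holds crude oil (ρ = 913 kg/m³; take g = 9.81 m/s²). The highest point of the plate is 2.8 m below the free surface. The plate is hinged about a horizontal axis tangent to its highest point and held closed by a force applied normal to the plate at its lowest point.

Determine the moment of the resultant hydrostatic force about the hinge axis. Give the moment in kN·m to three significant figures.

M ≈ 3.80 kN·m

γ = ρg = 913 × 9.81 / 1000 = 8.95653 kN/m³.
The centroid is at the centre, 0.347 m below the top of the plate, so the centroid depth is h_c = 2.8 + 0.347 = 3.147 m.
A = π(0.347)² = 0.378276 m².
Resultant F = γ·h_c·A = 8.95653 × 3.147 × 0.378276 = 10.6622 kN.
I_c = πr⁴/4 = π × 0.347⁴/4 = 0.011387 m⁴.
Centre of pressure: y_p = y_c + I_c/(y_c·A) = 3.147 + 0.011387/(3.147 × 0.378276) = 3.147 + 0.00956541 = 3.15657 m along the plane.
The resultant acts 0.347 + 0.00956541 = 0.356565 m (along the plate) below the hinge at the top edge, so the moment about the hinge is M = F × 0.356565 = 10.6622 × 0.356565 = 3.80177 kN·m.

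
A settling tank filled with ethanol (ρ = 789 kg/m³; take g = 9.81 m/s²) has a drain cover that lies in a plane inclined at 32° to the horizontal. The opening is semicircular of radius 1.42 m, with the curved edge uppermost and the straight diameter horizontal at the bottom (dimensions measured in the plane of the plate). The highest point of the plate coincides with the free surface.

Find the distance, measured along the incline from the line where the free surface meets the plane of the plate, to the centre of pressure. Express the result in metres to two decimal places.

y_p = 0.99 m

γ = ρg = 789 × 9.81 / 1000 = 7.74009 kN/m³.
Let θ = 32° be the plate's angle to the horizontal; measure y along the incline from where the plane meets the free surface. Vertical depth h = y·sinθ with sinθ = 0.529919.
The centroid lies 4r/(3π) = 0.602667 m above the diameter, so r − 4r/(3π) = 1.42 − 0.602667 = 0.817333 m below the topmost point, so y_c = 0.817333 m and h_c = 0.817333 × 0.529919 = 0.43312 m.
A = πr²/2 = π × 1.42²/2 = 3.16735 m².
Resultant F = γ·h_c·A = 7.74009 × 0.43312 × 3.16735 = 10.6182 kN.
I_c = (π/8 − 8/(9π))·r⁴ = 0.109757 × 1.42⁴ = 0.446258 m⁴.
Centre of pressure: y_p = y_c + I_c/(y_c·A) = 0.817333 + 0.446258/(0.817333 × 3.16735) = 0.817333 + 0.172382 = 0.989715 m along the plane.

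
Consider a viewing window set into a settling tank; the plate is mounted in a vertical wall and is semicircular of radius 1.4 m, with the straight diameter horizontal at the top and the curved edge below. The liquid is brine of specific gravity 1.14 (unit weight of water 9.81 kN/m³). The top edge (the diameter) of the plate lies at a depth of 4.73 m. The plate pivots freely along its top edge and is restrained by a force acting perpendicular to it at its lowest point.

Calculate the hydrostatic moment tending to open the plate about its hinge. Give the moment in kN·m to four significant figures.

M ≈ 113.6 kN·m

γ = 1.14 × 9.81 = 11.1834 kN/m³.
The centroid of a semicircle lies 4r/(3π) = 0.594178 m from the diameter, here below the top edge, so the centroid depth is h_c = 4.73 + 0.594178 = 5.32418 m.
A = πr²/2 = π × 1.4²/2 = 3.07876 m².
Resultant F = γ·h_c·A = 11.1834 × 5.32418 × 3.07876 = 183.317 kN.
I_c = (π/8 − 8/(9π))·r⁴ = 0.109757 × 1.4⁴ = 0.421642 m⁴.
Centre of pressure: y_p = y_c + I_c/(y_c·A) = 5.32418 + 0.421642/(5.32418 × 3.07876) = 5.32418 + 0.0257226 = 5.3499 m along the plane.
The resultant acts 0.594178 + 0.0257226 = 0.619901 m (along the plate) below the hinge at the top edge, so the moment about the hinge is M = F × 0.619901 = 183.317 × 0.619901 = 113.638 kN·m.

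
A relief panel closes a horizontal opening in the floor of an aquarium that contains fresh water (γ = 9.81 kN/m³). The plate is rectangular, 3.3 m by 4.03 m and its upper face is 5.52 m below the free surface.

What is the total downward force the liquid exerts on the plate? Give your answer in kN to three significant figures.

γ = 9.81 kN/m³.
The plate is horizontal, so pressure is uniform at p = γ·h = 9.81 × 5.52 = 54.1512 kN/m².
A = 3.3 × 4.03 = 13.299 m².
F = p·A = 54.1512 × 13.299 = 720.157 kN.

F ≈ 720 kN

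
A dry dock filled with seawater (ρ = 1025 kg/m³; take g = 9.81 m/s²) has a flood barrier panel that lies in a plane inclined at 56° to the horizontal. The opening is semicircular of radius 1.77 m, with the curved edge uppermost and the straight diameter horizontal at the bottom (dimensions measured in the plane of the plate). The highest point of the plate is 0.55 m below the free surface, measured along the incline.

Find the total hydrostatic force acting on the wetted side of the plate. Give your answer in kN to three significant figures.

γ = ρg = 1025 × 9.81 / 1000 = 10.05525 kN/m³.
Let θ = 56° be the plate's angle to the horizontal; measure y along the incline from where the plane meets the free surface. Vertical depth h = y·sinθ with sinθ = 0.829038.
The centroid lies 4r/(3π) = 0.751211 m above the diameter, so r − 4r/(3π) = 1.77 − 0.751211 = 1.01879 m below the topmost point, so y_c = 0.55 + 1.01879 = 1.56879 m and h_c = 1.56879 × 0.829038 = 1.30059 m.
A = πr²/2 = π × 1.77²/2 = 4.92115 m².
Resultant F = γ·h_c·A = 10.05525 × 1.30059 × 4.92115 = 64.3576 kN.

F ≈ 64.4 kN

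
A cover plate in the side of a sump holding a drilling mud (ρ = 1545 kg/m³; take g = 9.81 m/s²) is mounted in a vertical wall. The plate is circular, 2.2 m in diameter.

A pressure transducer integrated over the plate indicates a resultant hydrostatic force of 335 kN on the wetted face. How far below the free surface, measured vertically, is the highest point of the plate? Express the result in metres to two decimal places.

d_top ≈ 4.71 m

γ = ρg = 1545 × 9.81 / 1000 = 15.15645 kN/m³.
A = π(1.1)² = 3.80133 m².
From F = γ·h_c·A, the centroid depth is h_c = 335/(15.15645 × 3.80133) = 5.81449 m.
The centroid is at the centre, 1.1 m below the top of the plate, so the highest point sits at h_top = 5.81449 − 1.1 = 4.71449 m below the surface.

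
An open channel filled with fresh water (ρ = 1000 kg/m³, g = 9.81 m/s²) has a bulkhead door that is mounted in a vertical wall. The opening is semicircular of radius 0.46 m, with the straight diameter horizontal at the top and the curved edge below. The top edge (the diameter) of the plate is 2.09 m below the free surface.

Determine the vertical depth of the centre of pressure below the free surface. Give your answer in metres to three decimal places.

h_p = 2.292 m

γ = ρg = 1000 × 9.81 = 9810 N/m³ = 9.81 kN/m³.
The centroid of a semicircle lies 4r/(3π) = 0.19523 m from the diameter, here below the top edge, so the centroid depth is h_c = 2.09 + 0.19523 = 2.28523 m.
A = πr²/2 = π × 0.46²/2 = 0.332381 m².
Resultant F = γ·h_c·A = 9.81 × 2.28523 × 0.332381 = 7.45135 kN.
I_c = (π/8 − 8/(9π))·r⁴ = 0.109757 × 0.46⁴ = 0.00491432 m⁴.
Centre of pressure: y_p = y_c + I_c/(y_c·A) = 2.28523 + 0.00491432/(2.28523 × 0.332381) = 2.28523 + 0.0064699 = 2.2917 m along the plane.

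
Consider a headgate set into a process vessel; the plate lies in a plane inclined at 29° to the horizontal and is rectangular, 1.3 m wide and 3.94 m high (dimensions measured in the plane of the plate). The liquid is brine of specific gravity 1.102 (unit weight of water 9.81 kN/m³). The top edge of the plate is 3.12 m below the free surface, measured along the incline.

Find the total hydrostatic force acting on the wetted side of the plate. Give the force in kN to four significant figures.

F ≈ 136.6 kN

γ = 1.102 × 9.81 = 10.81062 kN/m³.
Let θ = 29° be the plate's angle to the horizontal; measure y along the incline from where the plane meets the free surface. Vertical depth h = y·sinθ with sinθ = 0.484810.
The centroid lies 3.94/2 = 1.97 m below the top edge, so y_c = 3.12 + 1.97 = 5.09 m and h_c = 5.09 × 0.484810 = 2.46768 m.
A = 1.3 × 3.94 = 5.122 m².
Resultant F = γ·h_c·A = 10.81062 × 2.46768 × 5.122 = 136.64 kN.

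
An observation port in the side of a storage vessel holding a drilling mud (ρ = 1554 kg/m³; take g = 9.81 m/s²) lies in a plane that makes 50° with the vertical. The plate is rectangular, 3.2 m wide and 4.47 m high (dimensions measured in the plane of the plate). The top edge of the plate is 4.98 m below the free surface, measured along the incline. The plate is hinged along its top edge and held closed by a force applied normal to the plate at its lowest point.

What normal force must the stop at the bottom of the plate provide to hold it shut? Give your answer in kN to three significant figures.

P ≈ 558 kN

γ = ρg = 1554 × 9.81 / 1000 = 15.24474 kN/m³.
The plate makes 50° with the vertical, i.e. θ = 90° − 50° = 40° to the horizontal. Measuring y along the incline from the free-surface line, vertical depth h = y·sinθ with sinθ = 0.642788.
The centroid lies 4.47/2 = 2.235 m below the top edge, so y_c = 4.98 + 2.235 = 7.215 m and h_c = 7.215 × 0.642788 = 4.63772 m.
A = 3.2 × 4.47 = 14.304 m².
Resultant F = γ·h_c·A = 15.24474 × 4.63772 × 14.304 = 1011.3 kN.
I_c = b·h³/12 = 3.2 × 4.47³/12 = 23.8172 m⁴.
Centre of pressure: y_p = y_c + I_c/(y_c·A) = 7.215 + 23.8172/(7.215 × 14.304) = 7.215 + 0.230779 = 7.44578 m along the plane.
The resultant acts 2.235 + 0.230779 = 2.46578 m (along the plate) below the hinge at the top edge, so the moment about the hinge is M = F × 2.46578 = 1011.3 × 2.46578 = 2493.64 kN·m.
A normal force at the bottom, 4.47 m from the hinge, must supply this moment: P = 2493.64/4.47 = 557.861 kN.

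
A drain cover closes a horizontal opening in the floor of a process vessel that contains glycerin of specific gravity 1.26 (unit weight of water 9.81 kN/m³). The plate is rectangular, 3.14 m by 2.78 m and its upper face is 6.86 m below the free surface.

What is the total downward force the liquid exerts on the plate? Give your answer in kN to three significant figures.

F ≈ 740 kN

γ = 1.26 × 9.81 = 12.3606 kN/m³.
The plate is horizontal, so pressure is uniform at p = γ·h = 12.3606 × 6.86 = 84.7937 kN/m².
A = 3.14 × 2.78 = 8.7292 m².
F = p·A = 84.7937 × 8.7292 = 740.181 kN.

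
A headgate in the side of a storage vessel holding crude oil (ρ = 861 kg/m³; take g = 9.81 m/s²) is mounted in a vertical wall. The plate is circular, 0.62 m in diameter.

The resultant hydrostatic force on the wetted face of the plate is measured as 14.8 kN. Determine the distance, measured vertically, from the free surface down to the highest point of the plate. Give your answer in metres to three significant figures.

d_top ≈ 5.49 m

γ = ρg = 861 × 9.81 / 1000 = 8.44641 kN/m³.
A = π(0.31)² = 0.301907 m².
From F = γ·h_c·A, the centroid depth is h_c = 14.8/(8.44641 × 0.301907) = 5.80385 m.
The centroid is at the centre, 0.31 m below the top of the plate, so the highest point sits at h_top = 5.80385 − 0.31 = 5.49385 m below the surface.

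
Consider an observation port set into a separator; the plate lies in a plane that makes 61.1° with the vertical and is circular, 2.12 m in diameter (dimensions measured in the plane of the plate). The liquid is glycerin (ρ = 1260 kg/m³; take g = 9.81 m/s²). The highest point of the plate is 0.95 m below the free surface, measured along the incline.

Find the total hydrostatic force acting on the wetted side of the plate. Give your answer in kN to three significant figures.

γ = ρg = 1260 × 9.81 / 1000 = 12.3606 kN/m³.
The plate makes 61.1° with the vertical, i.e. θ = 90° − 61.1° = 28.9° to the horizontal. Measuring y along the incline from the free-surface line, vertical depth h = y·sinθ with sinθ = 0.483282.
The centroid is at the centre, 1.06 m below the top of the plate, so y_c = 0.95 + 1.06 = 2.01 m and h_c = 2.01 × 0.483282 = 0.971397 m.
A = π(1.06)² = 3.52989 m².
Resultant F = γ·h_c·A = 12.3606 × 0.971397 × 3.52989 = 42.3836 kN.

F ≈ 42.4 kN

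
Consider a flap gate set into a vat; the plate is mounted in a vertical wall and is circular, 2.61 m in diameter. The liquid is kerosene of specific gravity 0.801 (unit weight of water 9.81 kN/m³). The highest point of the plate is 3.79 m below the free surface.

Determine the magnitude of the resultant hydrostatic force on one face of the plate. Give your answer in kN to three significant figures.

F ≈ 214 kN

γ = 0.801 × 9.81 = 7.85781 kN/m³.
The centroid is at the centre, 1.305 m below the top of the plate, so the centroid depth is h_c = 3.79 + 1.305 = 5.095 m.
A = π(1.305)² = 5.35021 m².
Resultant F = γ·h_c·A = 7.85781 × 5.095 × 5.35021 = 214.199 kN.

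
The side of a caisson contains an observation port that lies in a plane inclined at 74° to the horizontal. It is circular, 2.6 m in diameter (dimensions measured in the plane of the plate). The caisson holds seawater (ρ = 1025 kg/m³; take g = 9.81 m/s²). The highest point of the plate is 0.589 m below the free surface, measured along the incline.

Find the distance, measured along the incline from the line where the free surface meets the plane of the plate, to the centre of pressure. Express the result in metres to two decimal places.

γ = ρg = 1025 × 9.81 / 1000 = 10.05525 kN/m³.
Let θ = 74° be the plate's angle to the horizontal; measure y along the incline from where the plane meets the free surface. Vertical depth h = y·sinθ with sinθ = 0.961262.
The centroid is at the centre, 1.3 m below the top of the plate, so y_c = 0.589 + 1.3 = 1.889 m and h_c = 1.889 × 0.961262 = 1.81582 m.
A = π(1.3)² = 5.30929 m².
Resultant F = γ·h_c·A = 10.05525 × 1.81582 × 5.30929 = 96.9398 kN.
I_c = πr⁴/4 = π × 1.3⁴/4 = 2.24318 m⁴.
Centre of pressure: y_p = y_c + I_c/(y_c·A) = 1.889 + 2.24318/(1.889 × 5.30929) = 1.889 + 0.223664 = 2.11266 m along the plane.

y_p = 2.11 m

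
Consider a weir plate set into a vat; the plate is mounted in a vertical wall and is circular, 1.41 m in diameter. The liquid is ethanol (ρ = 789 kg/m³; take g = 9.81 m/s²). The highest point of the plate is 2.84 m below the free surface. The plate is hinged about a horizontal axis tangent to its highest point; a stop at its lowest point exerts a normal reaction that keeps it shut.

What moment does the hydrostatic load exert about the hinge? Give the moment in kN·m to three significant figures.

M ≈ 31.7 kN·m

γ = ρg = 789 × 9.81 / 1000 = 7.74009 kN/m³.
The centroid is at the centre, 0.705 m below the top of the plate, so the centroid depth is h_c = 2.84 + 0.705 = 3.545 m.
A = π(0.705)² = 1.56145 m².
Resultant F = γ·h_c·A = 7.74009 × 3.545 × 1.56145 = 42.844 kN.
I_c = πr⁴/4 = π × 0.705⁴/4 = 0.19402 m⁴.
Centre of pressure: y_p = y_c + I_c/(y_c·A) = 3.545 + 0.19402/(3.545 × 1.56145) = 3.545 + 0.0350511 = 3.58005 m along the plane.
The resultant acts 0.705 + 0.0350511 = 0.740051 m (along the plate) below the hinge at the top edge, so the moment about the hinge is M = F × 0.740051 = 42.844 × 0.740051 = 31.7067 kN·m.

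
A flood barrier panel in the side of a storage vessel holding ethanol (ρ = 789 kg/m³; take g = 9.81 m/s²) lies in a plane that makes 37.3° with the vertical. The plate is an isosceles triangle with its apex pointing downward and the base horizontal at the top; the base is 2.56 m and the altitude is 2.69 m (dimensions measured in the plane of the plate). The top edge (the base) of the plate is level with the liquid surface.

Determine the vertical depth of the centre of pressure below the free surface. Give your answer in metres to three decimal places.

h_p = 1.070 m

γ = ρg = 789 × 9.81 / 1000 = 7.74009 kN/m³.
The plate makes 37.3° with the vertical, i.e. θ = 90° − 37.3° = 52.7° to the horizontal. Measuring y along the incline from the free-surface line, vertical depth h = y·sinθ with sinθ = 0.795473.
With the apex down, the centroid sits h/3 = 2.69/3 = 0.896667 m below the base (the top edge), so y_c = 0.896667 m and h_c = 0.896667 × 0.795473 = 0.713274 m.
A = ½ × 2.56 × 2.69 = 3.4432 m².
Resultant F = γ·h_c·A = 7.74009 × 0.713274 × 3.4432 = 19.0092 kN.
I_c = b·h³/36 = 2.56 × 2.69³/36 = 1.38419 m⁴.
Centre of pressure: y_p = y_c + I_c/(y_c·A) = 0.896667 + 1.38419/(0.896667 × 3.4432) = 0.896667 + 0.448335 = 1.345 m along the plane.
Vertically, h_p = y_p·sinθ = 1.345 × 0.795473 = 1.06991 m.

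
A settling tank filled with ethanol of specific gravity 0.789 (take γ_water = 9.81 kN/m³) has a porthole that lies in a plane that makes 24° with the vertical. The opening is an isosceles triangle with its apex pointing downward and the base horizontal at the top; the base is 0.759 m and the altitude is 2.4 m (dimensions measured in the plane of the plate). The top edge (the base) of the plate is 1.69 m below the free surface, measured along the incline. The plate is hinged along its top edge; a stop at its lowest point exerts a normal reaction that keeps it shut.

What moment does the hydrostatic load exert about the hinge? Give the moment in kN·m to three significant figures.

γ = 0.789 × 9.81 = 7.74009 kN/m³.
The plate makes 24° with the vertical, i.e. θ = 90° − 24° = 66° to the horizontal. Measuring y along the incline from the free-surface line, vertical depth h = y·sinθ with sinθ = 0.913545.
With the apex down, the centroid sits h/3 = 2.4/3 = 0.8 m below the base (the top edge), so y_c = 1.69 + 0.8 = 2.49 m and h_c = 2.49 × 0.913545 = 2.27473 m.
A = ½ × 0.759 × 2.4 = 0.9108 m².
Resultant F = γ·h_c·A = 7.74009 × 2.27473 × 0.9108 = 16.0361 kN.
I_c = b·h³/36 = 0.759 × 2.4³/36 = 0.291456 m⁴.
Centre of pressure: y_p = y_c + I_c/(y_c·A) = 2.49 + 0.291456/(2.49 × 0.9108) = 2.49 + 0.128514 = 2.61851 m along the plane.
The resultant acts 0.8 + 0.128514 = 0.928514 m (along the plate) below the hinge at the top edge, so the moment about the hinge is M = F × 0.928514 = 16.0361 × 0.928514 = 14.8897 kN·m.

M ≈ 14.9 kN·m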